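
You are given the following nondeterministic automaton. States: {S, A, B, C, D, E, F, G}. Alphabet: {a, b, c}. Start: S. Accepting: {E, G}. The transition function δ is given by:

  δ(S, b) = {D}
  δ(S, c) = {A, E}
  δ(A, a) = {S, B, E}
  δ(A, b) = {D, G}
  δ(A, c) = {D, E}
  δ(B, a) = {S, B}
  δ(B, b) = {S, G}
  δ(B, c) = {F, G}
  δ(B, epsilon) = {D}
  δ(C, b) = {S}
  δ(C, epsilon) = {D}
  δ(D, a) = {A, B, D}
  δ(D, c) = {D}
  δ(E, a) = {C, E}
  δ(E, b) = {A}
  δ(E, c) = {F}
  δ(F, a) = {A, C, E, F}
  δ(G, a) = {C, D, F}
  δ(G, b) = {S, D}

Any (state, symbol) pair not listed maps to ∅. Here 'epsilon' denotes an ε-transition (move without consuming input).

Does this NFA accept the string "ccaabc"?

Start in {S}.
Read 'c': {S} → {A, E}.
Read 'c': {A, E} → {D, E, F}.
Read 'a': {D, E, F} → {A, B, C, D, E, F}.
Read 'a': {A, B, C, D, E, F} → {S, A, B, C, D, E, F}.
Read 'b': {S, A, B, C, D, E, F} → {S, A, D, G}.
Read 'c': {S, A, D, G} → {A, D, E}.
The final set {A, D, E} contains the accepting state E.

Yes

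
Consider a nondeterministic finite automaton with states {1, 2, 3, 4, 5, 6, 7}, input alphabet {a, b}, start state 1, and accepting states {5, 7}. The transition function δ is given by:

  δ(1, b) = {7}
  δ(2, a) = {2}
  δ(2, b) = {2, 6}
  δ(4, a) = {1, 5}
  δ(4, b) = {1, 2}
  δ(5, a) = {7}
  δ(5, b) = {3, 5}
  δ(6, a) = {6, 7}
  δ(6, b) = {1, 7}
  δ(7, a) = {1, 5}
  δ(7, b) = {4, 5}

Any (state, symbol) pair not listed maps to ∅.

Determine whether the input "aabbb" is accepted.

Start in {1}.
Read 'a': {1} → ∅.
The set is empty and remains empty for the remaining 4 symbols.
The final set ∅ contains no accepting state.

No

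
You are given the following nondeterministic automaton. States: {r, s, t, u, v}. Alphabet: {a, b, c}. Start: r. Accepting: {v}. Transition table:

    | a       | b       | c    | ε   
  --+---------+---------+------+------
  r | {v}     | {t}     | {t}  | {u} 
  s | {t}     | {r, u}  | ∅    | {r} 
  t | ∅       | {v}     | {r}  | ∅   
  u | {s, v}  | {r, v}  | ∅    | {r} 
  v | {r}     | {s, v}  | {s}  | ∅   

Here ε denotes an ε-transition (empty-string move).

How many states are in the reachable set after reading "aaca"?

Start: ε-closure({r}) = {r, u}.
Read 'a': {r, u} → {r, s, u, v}.
Read 'a': {r, s, u, v} → {r, s, t, u, v}.
Read 'c': {r, s, t, u, v} → {r, s, t, u}.
Read 'a': {r, s, t, u} → {r, s, t, u, v}.
That set has 5 states.

5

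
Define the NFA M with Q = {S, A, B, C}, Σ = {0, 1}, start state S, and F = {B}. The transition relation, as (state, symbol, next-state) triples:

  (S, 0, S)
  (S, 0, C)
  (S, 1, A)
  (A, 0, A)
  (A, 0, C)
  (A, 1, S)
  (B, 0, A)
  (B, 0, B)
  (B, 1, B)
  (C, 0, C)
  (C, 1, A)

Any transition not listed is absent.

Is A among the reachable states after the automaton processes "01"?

Yes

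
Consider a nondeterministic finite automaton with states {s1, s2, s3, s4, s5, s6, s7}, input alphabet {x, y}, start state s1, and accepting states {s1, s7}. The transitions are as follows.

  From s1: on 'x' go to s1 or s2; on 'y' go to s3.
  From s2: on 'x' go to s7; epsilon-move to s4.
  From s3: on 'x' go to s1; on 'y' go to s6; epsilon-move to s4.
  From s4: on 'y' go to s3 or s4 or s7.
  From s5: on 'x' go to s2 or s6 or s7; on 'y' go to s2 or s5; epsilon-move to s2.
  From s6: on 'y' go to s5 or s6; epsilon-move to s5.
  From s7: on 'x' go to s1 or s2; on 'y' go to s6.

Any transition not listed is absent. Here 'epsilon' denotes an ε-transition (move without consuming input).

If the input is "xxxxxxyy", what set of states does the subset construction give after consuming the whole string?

{s2, s3, s4, s5, s6, s7}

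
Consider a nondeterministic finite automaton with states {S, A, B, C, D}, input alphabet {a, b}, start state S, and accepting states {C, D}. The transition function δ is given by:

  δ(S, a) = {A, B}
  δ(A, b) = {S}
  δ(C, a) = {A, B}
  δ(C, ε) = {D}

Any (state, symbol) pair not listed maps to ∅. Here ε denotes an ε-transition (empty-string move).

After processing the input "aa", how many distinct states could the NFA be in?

0

Start in {S}.
Read 'a': {S} → {A, B}.
Read 'a': {A, B} → ∅.
That set has 0 states.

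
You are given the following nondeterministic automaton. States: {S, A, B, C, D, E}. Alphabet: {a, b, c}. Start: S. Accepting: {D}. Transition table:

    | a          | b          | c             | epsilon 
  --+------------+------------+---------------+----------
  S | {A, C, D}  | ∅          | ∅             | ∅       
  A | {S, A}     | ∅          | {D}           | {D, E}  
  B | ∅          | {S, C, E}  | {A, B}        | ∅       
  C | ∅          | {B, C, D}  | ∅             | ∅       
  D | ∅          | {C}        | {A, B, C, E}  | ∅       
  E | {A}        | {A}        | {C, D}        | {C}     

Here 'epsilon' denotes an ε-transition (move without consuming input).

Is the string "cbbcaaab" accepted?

Start in {S}.
Read 'c': S→∅; now ∅.
The set is empty and remains empty for the remaining 7 symbols.
The final set ∅ contains no accepting state.

No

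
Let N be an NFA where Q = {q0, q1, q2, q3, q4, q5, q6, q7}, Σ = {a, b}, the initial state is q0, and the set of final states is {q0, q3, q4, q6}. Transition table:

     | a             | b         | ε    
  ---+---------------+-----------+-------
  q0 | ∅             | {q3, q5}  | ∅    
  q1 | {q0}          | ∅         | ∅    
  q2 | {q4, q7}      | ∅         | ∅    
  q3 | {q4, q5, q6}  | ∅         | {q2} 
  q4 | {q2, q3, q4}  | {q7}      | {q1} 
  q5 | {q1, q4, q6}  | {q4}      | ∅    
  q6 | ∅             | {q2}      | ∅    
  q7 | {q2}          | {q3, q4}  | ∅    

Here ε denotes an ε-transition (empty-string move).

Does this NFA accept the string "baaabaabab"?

Yes

Start in {q0}.
Read 'b': {q0} → {q2, q3, q5}.
Read 'a': {q2, q3, q5} → {q1, q4, q5, q6, q7}.
Read 'a': {q1, q4, q5, q6, q7} → {q0, q1, q2, q3, q4, q6}.
Read 'a': {q0, q1, q2, q3, q4, q6} → {q0, q1, q2, q3, q4, q5, q6, q7}.
Read 'b': {q0, q1, q2, q3, q4, q5, q6, q7} → {q1, q2, q3, q4, q5, q7}.
Read 'a': {q1, q2, q3, q4, q5, q7} → {q0, q1, q2, q3, q4, q5, q6, q7}.
Read 'a': {q0, q1, q2, q3, q4, q5, q6, q7} → {q0, q1, q2, q3, q4, q5, q6, q7}.
Read 'b': {q0, q1, q2, q3, q4, q5, q6, q7} → {q1, q2, q3, q4, q5, q7}.
Read 'a': {q1, q2, q3, q4, q5, q7} → {q0, q1, q2, q3, q4, q5, q6, q7}.
Read 'b': {q0, q1, q2, q3, q4, q5, q6, q7} → {q1, q2, q3, q4, q5, q7}.
The final set {q1, q2, q3, q4, q5, q7} contains the accepting states q3, q4.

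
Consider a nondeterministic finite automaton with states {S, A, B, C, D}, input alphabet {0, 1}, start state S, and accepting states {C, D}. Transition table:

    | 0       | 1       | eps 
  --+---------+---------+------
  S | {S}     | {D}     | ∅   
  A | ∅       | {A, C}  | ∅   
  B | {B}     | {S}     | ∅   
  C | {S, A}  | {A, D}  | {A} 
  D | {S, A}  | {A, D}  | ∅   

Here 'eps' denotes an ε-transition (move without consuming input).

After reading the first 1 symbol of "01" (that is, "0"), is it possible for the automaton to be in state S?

Yes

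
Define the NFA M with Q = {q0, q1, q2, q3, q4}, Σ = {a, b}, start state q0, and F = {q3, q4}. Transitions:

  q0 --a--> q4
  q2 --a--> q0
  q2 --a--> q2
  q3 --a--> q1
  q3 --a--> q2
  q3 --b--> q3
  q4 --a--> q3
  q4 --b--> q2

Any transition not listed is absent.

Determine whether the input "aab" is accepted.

Yes

Start in {q0}.
Read 'a': {q0} → {q4}.
Read 'a': {q4} → {q3}.
Read 'b': {q3} → {q3}.
The final set {q3} contains the accepting state q3.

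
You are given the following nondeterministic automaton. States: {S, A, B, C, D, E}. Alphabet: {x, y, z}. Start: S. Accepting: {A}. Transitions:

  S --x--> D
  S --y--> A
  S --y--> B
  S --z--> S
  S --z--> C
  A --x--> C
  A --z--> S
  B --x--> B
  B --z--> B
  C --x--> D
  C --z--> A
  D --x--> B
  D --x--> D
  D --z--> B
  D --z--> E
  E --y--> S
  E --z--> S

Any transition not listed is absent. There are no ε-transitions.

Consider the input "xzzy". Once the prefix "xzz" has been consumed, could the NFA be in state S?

Start in {S}.
Read 'x': {S} → {D}.
Read 'z': {D} → {B, E}.
Read 'z': {B, E} → {S, B}.
State S is in {S, B}.

Yes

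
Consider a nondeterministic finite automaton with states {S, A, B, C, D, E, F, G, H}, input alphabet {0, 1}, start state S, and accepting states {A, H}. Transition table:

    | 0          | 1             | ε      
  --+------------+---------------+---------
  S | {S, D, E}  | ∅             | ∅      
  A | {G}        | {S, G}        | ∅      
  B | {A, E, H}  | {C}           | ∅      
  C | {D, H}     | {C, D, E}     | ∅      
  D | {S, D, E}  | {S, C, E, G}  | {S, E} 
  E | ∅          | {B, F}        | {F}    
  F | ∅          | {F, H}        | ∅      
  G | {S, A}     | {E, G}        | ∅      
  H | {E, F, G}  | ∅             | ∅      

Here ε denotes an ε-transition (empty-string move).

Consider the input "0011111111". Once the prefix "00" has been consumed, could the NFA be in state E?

Start in {S}.
Read '0': S→{S, D, E}; union {S, D, E}; ε-closure = {S, D, E, F}.
Read '0': S→{S, D, E}, D→{S, D, E}, E→∅, F→∅; union {S, D, E}; ε-closure = {S, D, E, F}.
State E is in {S, D, E, F}.

Yes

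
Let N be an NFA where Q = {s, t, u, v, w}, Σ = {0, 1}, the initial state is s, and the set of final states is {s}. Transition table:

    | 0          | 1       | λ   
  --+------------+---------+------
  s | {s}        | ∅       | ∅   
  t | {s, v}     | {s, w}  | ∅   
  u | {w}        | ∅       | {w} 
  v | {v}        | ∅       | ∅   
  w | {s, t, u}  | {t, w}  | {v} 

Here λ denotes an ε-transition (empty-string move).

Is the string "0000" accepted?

Yes

Start in {s}.
Read '0': s→{s}; now {s}.
Read '0': s→{s}; now {s}.
Read '0': s→{s}; now {s}.
Read '0': s→{s}; now {s}.
The final set {s} contains the accepting state s.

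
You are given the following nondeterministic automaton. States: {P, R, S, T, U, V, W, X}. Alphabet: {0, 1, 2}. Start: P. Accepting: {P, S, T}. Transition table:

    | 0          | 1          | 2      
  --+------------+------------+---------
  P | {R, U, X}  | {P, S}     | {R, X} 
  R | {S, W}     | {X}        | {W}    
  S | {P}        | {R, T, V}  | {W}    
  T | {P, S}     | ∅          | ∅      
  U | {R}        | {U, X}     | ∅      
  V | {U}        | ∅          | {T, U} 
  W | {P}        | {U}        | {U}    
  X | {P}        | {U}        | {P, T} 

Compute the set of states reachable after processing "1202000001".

{P, R, S, T, U, V, X}

Start in {P}.
Read '1': P→{P, S}; now {P, S}.
Read '2': P→{R, X}, S→{W}; now {R, W, X}.
Read '0': R→{S, W}, W→{P}, X→{P}; now {P, S, W}.
Read '2': P→{R, X}, S→{W}, W→{U}; now {R, U, W, X}.
Read '0': R→{S, W}, U→{R}, W→{P}, X→{P}; now {P, R, S, W}.
Read '0': P→{R, U, X}, R→{S, W}, S→{P}, W→{P}; now {P, R, S, U, W, X}.
Read '0': P→{R, U, X}, R→{S, W}, S→{P}, U→{R}, W→{P}, X→{P}; now {P, R, S, U, W, X}.
Read '0': P→{R, U, X}, R→{S, W}, S→{P}, U→{R}, W→{P}, X→{P}; now {P, R, S, U, W, X}.
Read '0': P→{R, U, X}, R→{S, W}, S→{P}, U→{R}, W→{P}, X→{P}; now {P, R, S, U, W, X}.
Read '1': P→{P, S}, R→{X}, S→{R, T, V}, U→{U, X}, W→{U}, X→{U}; now {P, R, S, T, U, V, X}.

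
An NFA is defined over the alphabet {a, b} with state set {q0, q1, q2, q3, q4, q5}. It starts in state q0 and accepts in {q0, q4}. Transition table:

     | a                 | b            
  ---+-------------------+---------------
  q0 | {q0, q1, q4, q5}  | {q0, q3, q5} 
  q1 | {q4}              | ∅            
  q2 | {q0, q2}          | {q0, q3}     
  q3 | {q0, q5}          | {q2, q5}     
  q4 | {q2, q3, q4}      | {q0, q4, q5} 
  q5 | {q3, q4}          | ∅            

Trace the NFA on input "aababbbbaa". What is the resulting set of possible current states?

Start in {q0}.
Read 'a': q0→{q0, q1, q4, q5}; now {q0, q1, q4, q5}.
Read 'a': q0→{q0, q1, q4, q5}, q1→{q4}, q4→{q2, q3, q4}, q5→{q3, q4}; now {q0, q1, q2, q3, q4, q5}.
Read 'b': q0→{q0, q3, q5}, q1→∅, q2→{q0, q3}, q3→{q2, q5}, q4→{q0, q4, q5}, q5→∅; now {q0, q2, q3, q4, q5}.
Read 'a': q0→{q0, q1, q4, q5}, q2→{q0, q2}, q3→{q0, q5}, q4→{q2, q3, q4}, q5→{q3, q4}; now {q0, q1, q2, q3, q4, q5}.
Read 'b': q0→{q0, q3, q5}, q1→∅, q2→{q0, q3}, q3→{q2, q5}, q4→{q0, q4, q5}, q5→∅; now {q0, q2, q3, q4, q5}.
Read 'b': q0→{q0, q3, q5}, q2→{q0, q3}, q3→{q2, q5}, q4→{q0, q4, q5}, q5→∅; now {q0, q2, q3, q4, q5}.
Read 'b': q0→{q0, q3, q5}, q2→{q0, q3}, q3→{q2, q5}, q4→{q0, q4, q5}, q5→∅; now {q0, q2, q3, q4, q5}.
Read 'b': q0→{q0, q3, q5}, q2→{q0, q3}, q3→{q2, q5}, q4→{q0, q4, q5}, q5→∅; now {q0, q2, q3, q4, q5}.
Read 'a': q0→{q0, q1, q4, q5}, q2→{q0, q2}, q3→{q0, q5}, q4→{q2, q3, q4}, q5→{q3, q4}; now {q0, q1, q2, q3, q4, q5}.
Read 'a': q0→{q0, q1, q4, q5}, q1→{q4}, q2→{q0, q2}, q3→{q0, q5}, q4→{q2, q3, q4}, q5→{q3, q4}; now {q0, q1, q2, q3, q4, q5}.

{q0, q1, q2, q3, q4, q5}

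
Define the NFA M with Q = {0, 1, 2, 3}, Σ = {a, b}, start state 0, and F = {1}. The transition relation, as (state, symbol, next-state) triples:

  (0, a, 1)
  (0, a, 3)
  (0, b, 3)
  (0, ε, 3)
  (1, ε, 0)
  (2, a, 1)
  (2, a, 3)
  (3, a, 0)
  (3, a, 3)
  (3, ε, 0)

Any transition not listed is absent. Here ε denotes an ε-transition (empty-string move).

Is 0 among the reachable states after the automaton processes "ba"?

Start: ε-closure({0}) = {0, 3}.
Read 'b': 0→{3}, 3→∅; union {3}; ε-closure = {0, 3}.
Read 'a': 0→{1, 3}, 3→{0, 3}; now {0, 1, 3}.
State 0 is in {0, 1, 3}.

Yes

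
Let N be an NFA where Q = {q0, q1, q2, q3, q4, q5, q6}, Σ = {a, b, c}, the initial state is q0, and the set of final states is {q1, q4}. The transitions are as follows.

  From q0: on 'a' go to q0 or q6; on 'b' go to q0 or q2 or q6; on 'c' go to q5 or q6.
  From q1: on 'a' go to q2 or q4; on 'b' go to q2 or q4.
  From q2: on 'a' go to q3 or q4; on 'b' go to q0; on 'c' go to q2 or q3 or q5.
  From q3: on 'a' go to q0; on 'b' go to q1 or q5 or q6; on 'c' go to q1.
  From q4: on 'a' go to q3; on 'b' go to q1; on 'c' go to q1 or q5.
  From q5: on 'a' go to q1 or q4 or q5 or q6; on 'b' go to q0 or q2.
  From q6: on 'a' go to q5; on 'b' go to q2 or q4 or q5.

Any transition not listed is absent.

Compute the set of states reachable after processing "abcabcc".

{q1, q2, q3, q5}

Start in {q0}.
Read 'a': {q0} → {q0, q6}.
Read 'b': {q0, q6} → {q0, q2, q4, q5, q6}.
Read 'c': {q0, q2, q4, q5, q6} → {q1, q2, q3, q5, q6}.
Read 'a': {q1, q2, q3, q5, q6} → {q0, q1, q2, q3, q4, q5, q6}.
Read 'b': {q0, q1, q2, q3, q4, q5, q6} → {q0, q1, q2, q4, q5, q6}.
Read 'c': {q0, q1, q2, q4, q5, q6} → {q1, q2, q3, q5, q6}.
Read 'c': {q1, q2, q3, q5, q6} → {q1, q2, q3, q5}.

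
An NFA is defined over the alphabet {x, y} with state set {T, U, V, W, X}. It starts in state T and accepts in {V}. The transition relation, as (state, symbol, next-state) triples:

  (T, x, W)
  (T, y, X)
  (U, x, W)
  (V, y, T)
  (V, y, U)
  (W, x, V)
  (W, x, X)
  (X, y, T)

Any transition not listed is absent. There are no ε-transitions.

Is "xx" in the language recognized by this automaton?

Start in {T}.
Read 'x': T→{W}; now {W}.
Read 'x': W→{V, X}; now {V, X}.
The final set {V, X} contains the accepting state V.

Yes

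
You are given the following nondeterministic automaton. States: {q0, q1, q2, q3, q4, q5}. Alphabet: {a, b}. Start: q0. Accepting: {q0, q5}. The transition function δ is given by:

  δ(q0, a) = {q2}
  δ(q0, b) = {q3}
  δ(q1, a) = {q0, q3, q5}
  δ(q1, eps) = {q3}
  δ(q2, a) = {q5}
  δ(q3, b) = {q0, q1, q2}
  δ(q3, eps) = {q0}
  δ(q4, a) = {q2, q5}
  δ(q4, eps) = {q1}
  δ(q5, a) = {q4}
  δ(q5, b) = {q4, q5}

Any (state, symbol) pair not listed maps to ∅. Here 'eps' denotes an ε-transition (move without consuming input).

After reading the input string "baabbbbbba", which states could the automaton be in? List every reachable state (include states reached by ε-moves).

{q0, q1, q2, q3, q4, q5}

Start in {q0}.
Read 'b': {q0} → {q0, q3}.
Read 'a': {q0, q3} → {q2}.
Read 'a': {q2} → {q5}.
Read 'b': {q5} → {q0, q1, q3, q4, q5}.
Read 'b': {q0, q1, q3, q4, q5} → {q0, q1, q2, q3, q4, q5}.
Read 'b': {q0, q1, q2, q3, q4, q5} → {q0, q1, q2, q3, q4, q5}.
Read 'b': {q0, q1, q2, q3, q4, q5} → {q0, q1, q2, q3, q4, q5}.
Read 'b': {q0, q1, q2, q3, q4, q5} → {q0, q1, q2, q3, q4, q5}.
Read 'b': {q0, q1, q2, q3, q4, q5} → {q0, q1, q2, q3, q4, q5}.
Read 'a': {q0, q1, q2, q3, q4, q5} → {q0, q1, q2, q3, q4, q5}.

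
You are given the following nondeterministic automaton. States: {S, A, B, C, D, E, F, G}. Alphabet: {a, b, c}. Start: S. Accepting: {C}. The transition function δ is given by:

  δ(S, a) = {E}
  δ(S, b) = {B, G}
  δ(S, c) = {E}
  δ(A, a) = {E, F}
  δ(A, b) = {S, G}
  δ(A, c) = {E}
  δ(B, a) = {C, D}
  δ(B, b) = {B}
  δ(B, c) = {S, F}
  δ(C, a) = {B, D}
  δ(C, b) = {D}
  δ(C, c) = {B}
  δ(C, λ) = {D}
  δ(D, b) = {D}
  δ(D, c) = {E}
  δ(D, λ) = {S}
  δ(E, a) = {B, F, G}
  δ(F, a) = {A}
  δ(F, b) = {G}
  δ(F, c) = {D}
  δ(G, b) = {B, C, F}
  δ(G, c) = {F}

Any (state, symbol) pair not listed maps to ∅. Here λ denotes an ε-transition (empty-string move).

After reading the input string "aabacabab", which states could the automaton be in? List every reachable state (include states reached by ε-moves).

{S, B, D, G}

Start in {S}.
Read 'a': {S} → {E}.
Read 'a': {E} → {B, F, G}.
Read 'b': {B, F, G} → {S, B, C, D, F, G}.
Read 'a': {S, B, C, D, F, G} → {S, A, B, C, D, E}.
Read 'c': {S, A, B, C, D, E} → {S, B, E, F}.
Read 'a': {S, B, E, F} → {S, A, B, C, D, E, F, G}.
Read 'b': {S, A, B, C, D, E, F, G} → {S, B, C, D, F, G}.
Read 'a': {S, B, C, D, F, G} → {S, A, B, C, D, E}.
Read 'b': {S, A, B, C, D, E} → {S, B, D, G}.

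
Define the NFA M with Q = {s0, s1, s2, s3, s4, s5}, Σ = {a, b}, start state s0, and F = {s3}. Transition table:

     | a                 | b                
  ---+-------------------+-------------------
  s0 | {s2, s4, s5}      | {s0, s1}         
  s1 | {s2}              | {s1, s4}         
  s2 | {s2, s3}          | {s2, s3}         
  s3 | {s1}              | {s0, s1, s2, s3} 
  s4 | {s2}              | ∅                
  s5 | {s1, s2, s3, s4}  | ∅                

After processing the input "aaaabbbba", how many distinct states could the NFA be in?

5

Start in {s0}.
Read 'a': s0→{s2, s4, s5}; now {s2, s4, s5}.
Read 'a': s2→{s2, s3}, s4→{s2}, s5→{s1, s2, s3, s4}; now {s1, s2, s3, s4}.
Read 'a': s1→{s2}, s2→{s2, s3}, s3→{s1}, s4→{s2}; now {s1, s2, s3}.
Read 'a': s1→{s2}, s2→{s2, s3}, s3→{s1}; now {s1, s2, s3}.
Read 'b': s1→{s1, s4}, s2→{s2, s3}, s3→{s0, s1, s2, s3}; now {s0, s1, s2, s3, s4}.
Read 'b': s0→{s0, s1}, s1→{s1, s4}, s2→{s2, s3}, s3→{s0, s1, s2, s3}, s4→∅; now {s0, s1, s2, s3, s4}.
Read 'b': s0→{s0, s1}, s1→{s1, s4}, s2→{s2, s3}, s3→{s0, s1, s2, s3}, s4→∅; now {s0, s1, s2, s3, s4}.
Read 'b': s0→{s0, s1}, s1→{s1, s4}, s2→{s2, s3}, s3→{s0, s1, s2, s3}, s4→∅; now {s0, s1, s2, s3, s4}.
Read 'a': s0→{s2, s4, s5}, s1→{s2}, s2→{s2, s3}, s3→{s1}, s4→{s2}; now {s1, s2, s3, s4, s5}.
That set has 5 states.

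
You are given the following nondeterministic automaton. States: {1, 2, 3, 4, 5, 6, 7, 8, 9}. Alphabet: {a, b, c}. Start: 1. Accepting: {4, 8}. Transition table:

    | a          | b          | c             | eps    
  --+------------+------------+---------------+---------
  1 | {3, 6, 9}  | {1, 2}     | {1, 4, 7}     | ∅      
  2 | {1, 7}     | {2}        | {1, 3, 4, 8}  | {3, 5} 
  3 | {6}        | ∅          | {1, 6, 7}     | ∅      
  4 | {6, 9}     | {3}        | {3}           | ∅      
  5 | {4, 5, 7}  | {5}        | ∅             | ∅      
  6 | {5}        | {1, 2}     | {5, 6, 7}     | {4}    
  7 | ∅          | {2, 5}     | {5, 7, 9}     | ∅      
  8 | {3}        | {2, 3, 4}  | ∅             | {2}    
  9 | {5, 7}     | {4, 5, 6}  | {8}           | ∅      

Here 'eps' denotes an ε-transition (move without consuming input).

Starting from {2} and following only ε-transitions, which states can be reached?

Begin with {2}.
ε-move 2 → 3; add 3.
ε-move 2 → 5; add 5.

{2, 3, 5}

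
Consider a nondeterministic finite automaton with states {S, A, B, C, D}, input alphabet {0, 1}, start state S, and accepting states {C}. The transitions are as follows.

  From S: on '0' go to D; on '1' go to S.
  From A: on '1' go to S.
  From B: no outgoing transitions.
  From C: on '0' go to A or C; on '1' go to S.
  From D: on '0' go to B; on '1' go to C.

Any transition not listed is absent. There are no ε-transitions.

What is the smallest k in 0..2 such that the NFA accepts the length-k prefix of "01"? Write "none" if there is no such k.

Start in {S}.
Read '0': S→{D}; now {D}.
Read '1': D→{C}; now {C}.
None of the earlier sets intersect F, but {C} does.

2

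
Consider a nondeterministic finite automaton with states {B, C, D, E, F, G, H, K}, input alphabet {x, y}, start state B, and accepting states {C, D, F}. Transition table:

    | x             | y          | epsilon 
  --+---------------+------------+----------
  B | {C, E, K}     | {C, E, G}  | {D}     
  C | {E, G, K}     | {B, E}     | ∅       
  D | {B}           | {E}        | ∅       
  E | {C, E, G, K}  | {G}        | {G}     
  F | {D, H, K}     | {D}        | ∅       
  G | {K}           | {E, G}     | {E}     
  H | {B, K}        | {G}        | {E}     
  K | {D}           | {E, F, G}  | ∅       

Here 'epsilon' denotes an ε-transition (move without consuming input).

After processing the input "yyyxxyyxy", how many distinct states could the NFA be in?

Start: ε-closure({B}) = {B, D}.
Read 'y': B→{C, E, G}, D→{E}; now {C, E, G}.
Read 'y': C→{B, E}, E→{G}, G→{E, G}; union {B, E, G}; ε-closure = {B, D, E, G}.
Read 'y': B→{C, E, G}, D→{E}, E→{G}, G→{E, G}; now {C, E, G}.
Read 'x': C→{E, G, K}, E→{C, E, G, K}, G→{K}; now {C, E, G, K}.
Read 'x': C→{E, G, K}, E→{C, E, G, K}, G→{K}, K→{D}; now {C, D, E, G, K}.
Read 'y': C→{B, E}, D→{E}, E→{G}, G→{E, G}, K→{E, F, G}; union {B, E, F, G}; ε-closure = {B, D, E, F, G}.
Read 'y': B→{C, E, G}, D→{E}, E→{G}, F→{D}, G→{E, G}; now {C, D, E, G}.
Read 'x': C→{E, G, K}, D→{B}, E→{C, E, G, K}, G→{K}; union {B, C, E, G, K}; ε-closure = {B, C, D, E, G, K}.
Read 'y': B→{C, E, G}, C→{B, E}, D→{E}, E→{G}, G→{E, G}, K→{E, F, G}; union {B, C, E, F, G}; ε-closure = {B, C, D, E, F, G}.
That set has 6 states.

6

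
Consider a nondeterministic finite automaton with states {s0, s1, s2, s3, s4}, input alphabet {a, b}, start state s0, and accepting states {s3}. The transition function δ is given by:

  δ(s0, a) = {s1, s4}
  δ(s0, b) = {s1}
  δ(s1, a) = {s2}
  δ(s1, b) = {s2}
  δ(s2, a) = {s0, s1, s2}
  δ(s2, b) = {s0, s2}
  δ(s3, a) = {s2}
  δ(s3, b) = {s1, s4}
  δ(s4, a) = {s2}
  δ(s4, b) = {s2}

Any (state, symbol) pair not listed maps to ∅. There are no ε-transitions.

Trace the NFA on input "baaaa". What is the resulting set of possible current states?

Start in {s0}.
Read 'b': s0→{s1}; now {s1}.
Read 'a': s1→{s2}; now {s2}.
Read 'a': s2→{s0, s1, s2}; now {s0, s1, s2}.
Read 'a': s0→{s1, s4}, s1→{s2}, s2→{s0, s1, s2}; now {s0, s1, s2, s4}.
Read 'a': s0→{s1, s4}, s1→{s2}, s2→{s0, s1, s2}, s4→{s2}; now {s0, s1, s2, s4}.

{s0, s1, s2, s4}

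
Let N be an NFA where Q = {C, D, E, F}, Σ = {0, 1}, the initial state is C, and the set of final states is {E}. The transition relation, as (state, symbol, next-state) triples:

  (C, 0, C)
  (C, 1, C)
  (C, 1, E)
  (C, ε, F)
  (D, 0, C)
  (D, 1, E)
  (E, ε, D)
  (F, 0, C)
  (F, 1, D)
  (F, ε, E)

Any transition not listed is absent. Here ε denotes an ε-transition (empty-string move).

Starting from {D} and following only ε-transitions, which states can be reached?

Begin with {D}.
No ε-moves leave this set, so the closure equals the set itself.

{D}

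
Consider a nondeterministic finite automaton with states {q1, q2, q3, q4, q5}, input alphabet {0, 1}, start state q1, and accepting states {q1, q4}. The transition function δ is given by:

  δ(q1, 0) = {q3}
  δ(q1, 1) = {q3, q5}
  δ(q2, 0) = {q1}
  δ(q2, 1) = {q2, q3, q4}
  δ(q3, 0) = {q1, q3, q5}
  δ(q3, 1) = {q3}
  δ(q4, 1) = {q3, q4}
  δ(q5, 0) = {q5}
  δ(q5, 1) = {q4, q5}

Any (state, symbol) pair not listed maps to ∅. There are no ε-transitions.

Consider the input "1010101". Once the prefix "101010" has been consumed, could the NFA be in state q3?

Yes

Start in {q1}.
Read '1': q1→{q3, q5}; now {q3, q5}.
Read '0': q3→{q1, q3, q5}, q5→{q5}; now {q1, q3, q5}.
Read '1': q1→{q3, q5}, q3→{q3}, q5→{q4, q5}; now {q3, q4, q5}.
Read '0': q3→{q1, q3, q5}, q4→∅, q5→{q5}; now {q1, q3, q5}.
Read '1': q1→{q3, q5}, q3→{q3}, q5→{q4, q5}; now {q3, q4, q5}.
Read '0': q3→{q1, q3, q5}, q4→∅, q5→{q5}; now {q1, q3, q5}.
State q3 is in {q1, q3, q5}.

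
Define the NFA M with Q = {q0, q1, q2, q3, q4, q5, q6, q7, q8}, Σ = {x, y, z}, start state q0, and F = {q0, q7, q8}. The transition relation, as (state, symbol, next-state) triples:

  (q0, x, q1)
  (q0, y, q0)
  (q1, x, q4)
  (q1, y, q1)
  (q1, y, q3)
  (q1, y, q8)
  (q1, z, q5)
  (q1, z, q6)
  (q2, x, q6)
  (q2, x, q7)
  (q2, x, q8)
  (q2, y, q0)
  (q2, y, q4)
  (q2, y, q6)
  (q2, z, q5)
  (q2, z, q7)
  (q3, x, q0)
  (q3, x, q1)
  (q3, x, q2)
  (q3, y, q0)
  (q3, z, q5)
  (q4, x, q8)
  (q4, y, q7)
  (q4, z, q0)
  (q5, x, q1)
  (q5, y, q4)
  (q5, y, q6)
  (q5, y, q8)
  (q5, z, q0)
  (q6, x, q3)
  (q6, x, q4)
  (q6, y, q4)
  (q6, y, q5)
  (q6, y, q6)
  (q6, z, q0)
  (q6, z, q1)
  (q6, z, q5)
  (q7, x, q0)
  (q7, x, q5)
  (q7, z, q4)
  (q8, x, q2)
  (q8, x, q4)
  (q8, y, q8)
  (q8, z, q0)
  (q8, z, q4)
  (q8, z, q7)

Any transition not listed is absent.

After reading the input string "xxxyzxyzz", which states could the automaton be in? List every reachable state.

{q0, q1, q4, q5, q6}

Start in {q0}.
Read 'x': q0→{q1}; now {q1}.
Read 'x': q1→{q4}; now {q4}.
Read 'x': q4→{q8}; now {q8}.
Read 'y': q8→{q8}; now {q8}.
Read 'z': q8→{q0, q4, q7}; now {q0, q4, q7}.
Read 'x': q0→{q1}, q4→{q8}, q7→{q0, q5}; now {q0, q1, q5, q8}.
Read 'y': q0→{q0}, q1→{q1, q3, q8}, q5→{q4, q6, q8}, q8→{q8}; now {q0, q1, q3, q4, q6, q8}.
Read 'z': q0→∅, q1→{q5, q6}, q3→{q5}, q4→{q0}, q6→{q0, q1, q5}, q8→{q0, q4, q7}; now {q0, q1, q4, q5, q6, q7}.
Read 'z': q0→∅, q1→{q5, q6}, q4→{q0}, q5→{q0}, q6→{q0, q1, q5}, q7→{q4}; now {q0, q1, q4, q5, q6}.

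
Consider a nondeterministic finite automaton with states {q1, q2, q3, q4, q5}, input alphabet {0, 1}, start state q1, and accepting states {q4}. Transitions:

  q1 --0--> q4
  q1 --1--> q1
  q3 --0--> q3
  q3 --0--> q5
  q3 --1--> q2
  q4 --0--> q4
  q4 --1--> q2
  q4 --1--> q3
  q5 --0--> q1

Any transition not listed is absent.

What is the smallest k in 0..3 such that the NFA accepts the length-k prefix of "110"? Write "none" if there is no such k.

3

Start in {q1}.
Read '1': q1→{q1}; now {q1}.
Read '1': q1→{q1}; now {q1}.
Read '0': q1→{q4}; now {q4}.
None of the earlier sets intersect F, but {q4} does.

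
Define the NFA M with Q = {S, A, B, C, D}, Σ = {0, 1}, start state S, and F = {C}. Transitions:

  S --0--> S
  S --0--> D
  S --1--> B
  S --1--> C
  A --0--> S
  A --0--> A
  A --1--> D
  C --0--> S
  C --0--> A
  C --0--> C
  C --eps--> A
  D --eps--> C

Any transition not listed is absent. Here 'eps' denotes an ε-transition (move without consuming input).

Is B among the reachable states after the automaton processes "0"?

No

Start in {S}.
Read '0': {S} → {S, A, C, D}.
State B is not in {S, A, C, D}.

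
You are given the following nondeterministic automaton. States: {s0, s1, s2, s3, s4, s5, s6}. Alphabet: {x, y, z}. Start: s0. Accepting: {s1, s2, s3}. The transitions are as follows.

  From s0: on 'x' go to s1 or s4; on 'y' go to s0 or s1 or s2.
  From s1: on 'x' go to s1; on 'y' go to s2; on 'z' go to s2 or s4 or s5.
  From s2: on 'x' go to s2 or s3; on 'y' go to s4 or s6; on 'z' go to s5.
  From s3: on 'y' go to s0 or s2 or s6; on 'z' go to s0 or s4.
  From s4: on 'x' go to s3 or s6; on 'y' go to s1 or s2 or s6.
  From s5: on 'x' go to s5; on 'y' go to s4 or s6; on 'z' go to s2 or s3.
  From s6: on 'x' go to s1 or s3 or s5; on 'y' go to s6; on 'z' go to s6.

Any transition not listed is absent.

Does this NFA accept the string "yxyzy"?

Start in {s0}.
Read 'y': {s0} → {s0, s1, s2}.
Read 'x': {s0, s1, s2} → {s1, s2, s3, s4}.
Read 'y': {s1, s2, s3, s4} → {s0, s1, s2, s4, s6}.
Read 'z': {s0, s1, s2, s4, s6} → {s2, s4, s5, s6}.
Read 'y': {s2, s4, s5, s6} → {s1, s2, s4, s6}.
The final set {s1, s2, s4, s6} contains the accepting states s1, s2.

Yes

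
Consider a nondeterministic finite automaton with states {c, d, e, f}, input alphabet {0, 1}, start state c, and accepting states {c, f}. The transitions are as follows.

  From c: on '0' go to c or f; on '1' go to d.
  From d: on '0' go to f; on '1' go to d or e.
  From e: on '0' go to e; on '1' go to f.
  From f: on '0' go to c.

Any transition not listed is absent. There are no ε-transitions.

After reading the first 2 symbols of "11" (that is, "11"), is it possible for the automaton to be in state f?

No

Start in {c}.
Read '1': {c} → {d}.
Read '1': {d} → {d, e}.
State f is not in {d, e}.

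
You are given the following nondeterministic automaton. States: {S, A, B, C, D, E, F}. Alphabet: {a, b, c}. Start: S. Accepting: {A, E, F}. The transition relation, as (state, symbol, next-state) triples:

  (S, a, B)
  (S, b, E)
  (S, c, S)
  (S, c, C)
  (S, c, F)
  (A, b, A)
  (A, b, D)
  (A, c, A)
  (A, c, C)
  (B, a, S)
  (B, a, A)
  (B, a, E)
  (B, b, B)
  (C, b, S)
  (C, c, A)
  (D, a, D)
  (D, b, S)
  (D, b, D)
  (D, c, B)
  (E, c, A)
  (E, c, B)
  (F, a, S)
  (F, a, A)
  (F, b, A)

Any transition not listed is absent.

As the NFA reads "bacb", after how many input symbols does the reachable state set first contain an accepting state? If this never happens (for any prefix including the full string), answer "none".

1

Start in {S}.
Read 'b': S→{E}; now {E}.
None of the earlier sets intersect F, but {E} does.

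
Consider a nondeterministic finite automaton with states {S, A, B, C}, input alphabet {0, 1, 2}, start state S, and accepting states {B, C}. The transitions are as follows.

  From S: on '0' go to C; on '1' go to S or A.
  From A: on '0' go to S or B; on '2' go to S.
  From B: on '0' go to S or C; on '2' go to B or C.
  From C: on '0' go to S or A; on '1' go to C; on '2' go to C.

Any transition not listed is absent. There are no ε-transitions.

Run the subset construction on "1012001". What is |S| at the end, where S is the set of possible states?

Start in {S}.
Read '1': S→{S, A}; now {S, A}.
Read '0': S→{C}, A→{S, B}; now {S, B, C}.
Read '1': S→{S, A}, B→∅, C→{C}; now {S, A, C}.
Read '2': S→∅, A→{S}, C→{C}; now {S, C}.
Read '0': S→{C}, C→{S, A}; now {S, A, C}.
Read '0': S→{C}, A→{S, B}, C→{S, A}; now {S, A, B, C}.
Read '1': S→{S, A}, A→∅, B→∅, C→{C}; now {S, A, C}.
That set has 3 states.

3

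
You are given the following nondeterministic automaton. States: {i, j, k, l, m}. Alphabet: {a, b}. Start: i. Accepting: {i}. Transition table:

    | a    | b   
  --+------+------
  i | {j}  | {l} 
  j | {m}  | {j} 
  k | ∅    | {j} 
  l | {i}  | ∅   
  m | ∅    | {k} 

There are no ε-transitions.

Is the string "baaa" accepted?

Start in {i}.
Read 'b': i→{l}; now {l}.
Read 'a': l→{i}; now {i}.
Read 'a': i→{j}; now {j}.
Read 'a': j→{m}; now {m}.
The final set {m} contains no accepting state.

No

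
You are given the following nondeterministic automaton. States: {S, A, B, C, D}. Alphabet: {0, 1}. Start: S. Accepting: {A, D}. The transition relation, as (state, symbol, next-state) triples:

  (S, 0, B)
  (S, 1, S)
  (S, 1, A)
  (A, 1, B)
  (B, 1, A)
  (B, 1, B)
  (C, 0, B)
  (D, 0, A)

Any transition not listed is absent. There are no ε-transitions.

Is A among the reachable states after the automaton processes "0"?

Start in {S}.
Read '0': {S} → {B}.
State A is not in {B}.

No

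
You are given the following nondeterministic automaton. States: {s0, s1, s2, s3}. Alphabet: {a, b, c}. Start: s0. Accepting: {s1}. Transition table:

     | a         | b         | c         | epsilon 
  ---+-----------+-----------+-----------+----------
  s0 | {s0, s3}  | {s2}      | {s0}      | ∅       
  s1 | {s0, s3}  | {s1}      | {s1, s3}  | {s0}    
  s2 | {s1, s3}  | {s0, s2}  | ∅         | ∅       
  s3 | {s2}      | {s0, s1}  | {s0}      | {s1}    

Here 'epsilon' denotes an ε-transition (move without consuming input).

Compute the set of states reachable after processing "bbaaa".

{s0, s1, s2, s3}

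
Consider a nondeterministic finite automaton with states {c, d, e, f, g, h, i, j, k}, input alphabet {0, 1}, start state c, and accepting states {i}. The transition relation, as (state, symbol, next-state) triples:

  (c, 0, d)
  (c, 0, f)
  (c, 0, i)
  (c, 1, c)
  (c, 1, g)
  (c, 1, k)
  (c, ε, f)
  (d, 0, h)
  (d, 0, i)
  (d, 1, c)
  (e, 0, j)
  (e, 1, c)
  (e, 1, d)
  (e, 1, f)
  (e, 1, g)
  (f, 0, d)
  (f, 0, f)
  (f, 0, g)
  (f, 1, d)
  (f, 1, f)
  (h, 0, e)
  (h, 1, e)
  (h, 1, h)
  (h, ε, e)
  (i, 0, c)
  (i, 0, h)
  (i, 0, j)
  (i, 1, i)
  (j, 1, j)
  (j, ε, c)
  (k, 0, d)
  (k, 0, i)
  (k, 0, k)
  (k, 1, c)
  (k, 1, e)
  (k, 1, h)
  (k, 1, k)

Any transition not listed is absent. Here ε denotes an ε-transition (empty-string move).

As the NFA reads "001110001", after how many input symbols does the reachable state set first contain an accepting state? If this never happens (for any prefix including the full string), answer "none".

Start: ε-closure({c}) = {c, f}.
Read '0': c→{d, f, i}, f→{d, f, g}; now {d, f, g, i}.
None of the earlier sets intersect F, but {d, f, g, i} does.

1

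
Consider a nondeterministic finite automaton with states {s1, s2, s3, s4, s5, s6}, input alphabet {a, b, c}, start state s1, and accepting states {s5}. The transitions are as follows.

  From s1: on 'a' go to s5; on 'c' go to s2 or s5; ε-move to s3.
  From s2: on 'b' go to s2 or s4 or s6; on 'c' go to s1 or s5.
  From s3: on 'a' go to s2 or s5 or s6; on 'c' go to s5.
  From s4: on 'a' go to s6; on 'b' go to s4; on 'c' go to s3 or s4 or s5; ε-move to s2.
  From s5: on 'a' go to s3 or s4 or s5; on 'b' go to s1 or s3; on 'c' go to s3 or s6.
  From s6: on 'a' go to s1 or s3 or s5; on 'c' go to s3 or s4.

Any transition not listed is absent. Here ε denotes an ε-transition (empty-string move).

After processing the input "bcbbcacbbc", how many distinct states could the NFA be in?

Start: ε-closure({s1}) = {s1, s3}.
Read 'b': {s1, s3} → ∅.
The set is empty and remains empty for the remaining 9 symbols.
That set has 0 states.

0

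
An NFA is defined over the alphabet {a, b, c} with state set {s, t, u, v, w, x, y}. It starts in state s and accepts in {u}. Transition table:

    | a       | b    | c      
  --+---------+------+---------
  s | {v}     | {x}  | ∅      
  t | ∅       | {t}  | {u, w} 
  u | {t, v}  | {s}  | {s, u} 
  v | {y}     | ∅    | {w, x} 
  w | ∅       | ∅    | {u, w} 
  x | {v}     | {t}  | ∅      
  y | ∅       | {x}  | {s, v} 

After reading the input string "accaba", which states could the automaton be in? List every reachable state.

Start in {s}.
Read 'a': s→{v}; now {v}.
Read 'c': v→{w, x}; now {w, x}.
Read 'c': w→{u, w}, x→∅; now {u, w}.
Read 'a': u→{t, v}, w→∅; now {t, v}.
Read 'b': t→{t}, v→∅; now {t}.
Read 'a': t→∅; now ∅.

∅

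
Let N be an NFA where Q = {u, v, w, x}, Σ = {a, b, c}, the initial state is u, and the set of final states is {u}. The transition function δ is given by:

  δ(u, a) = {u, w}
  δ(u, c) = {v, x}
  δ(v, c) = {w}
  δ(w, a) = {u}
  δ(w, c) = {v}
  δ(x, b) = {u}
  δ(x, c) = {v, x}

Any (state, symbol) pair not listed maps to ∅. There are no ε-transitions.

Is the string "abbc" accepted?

Start in {u}.
Read 'a': {u} → {u, w}.
Read 'b': {u, w} → ∅.
The set is empty and remains empty for the remaining 2 symbols.
The final set ∅ contains no accepting state.

No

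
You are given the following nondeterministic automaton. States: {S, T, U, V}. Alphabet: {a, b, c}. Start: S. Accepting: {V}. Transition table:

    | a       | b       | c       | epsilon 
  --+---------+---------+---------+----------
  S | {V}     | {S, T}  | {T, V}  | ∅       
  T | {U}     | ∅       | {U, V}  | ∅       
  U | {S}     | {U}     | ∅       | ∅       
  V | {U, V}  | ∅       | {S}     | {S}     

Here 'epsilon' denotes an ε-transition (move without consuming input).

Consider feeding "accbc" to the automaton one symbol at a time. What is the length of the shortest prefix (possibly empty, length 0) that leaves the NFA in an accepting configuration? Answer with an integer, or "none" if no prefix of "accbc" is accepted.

1

Start in {S}.
Read 'a': {S} → {S, V}.
None of the earlier sets intersect F, but {S, V} does.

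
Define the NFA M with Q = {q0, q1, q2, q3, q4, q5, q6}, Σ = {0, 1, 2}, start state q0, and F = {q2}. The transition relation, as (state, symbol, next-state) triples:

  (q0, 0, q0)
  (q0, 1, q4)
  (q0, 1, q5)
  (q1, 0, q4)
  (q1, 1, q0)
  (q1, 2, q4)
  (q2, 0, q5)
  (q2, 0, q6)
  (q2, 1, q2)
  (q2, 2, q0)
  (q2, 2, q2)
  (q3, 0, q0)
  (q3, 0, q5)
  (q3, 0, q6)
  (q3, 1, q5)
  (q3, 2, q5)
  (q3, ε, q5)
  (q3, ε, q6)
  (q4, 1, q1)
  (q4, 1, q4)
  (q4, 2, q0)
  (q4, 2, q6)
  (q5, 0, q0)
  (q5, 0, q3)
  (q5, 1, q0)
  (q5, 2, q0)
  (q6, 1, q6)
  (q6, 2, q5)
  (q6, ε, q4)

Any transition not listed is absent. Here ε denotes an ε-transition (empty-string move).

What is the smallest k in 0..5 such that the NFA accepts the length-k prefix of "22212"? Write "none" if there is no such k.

none

Start in {q0}.
Read '2': q0→∅; now ∅.
The set is empty and remains empty for the remaining 4 symbols.
No reachable set along the way intersects F.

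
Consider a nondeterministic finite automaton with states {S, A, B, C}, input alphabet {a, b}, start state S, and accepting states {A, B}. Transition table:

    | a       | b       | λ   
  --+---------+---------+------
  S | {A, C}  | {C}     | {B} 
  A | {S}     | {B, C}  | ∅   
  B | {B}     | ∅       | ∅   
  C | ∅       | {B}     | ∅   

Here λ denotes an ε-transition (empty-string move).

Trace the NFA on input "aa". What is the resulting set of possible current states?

{S, B}

Start: ε-closure({S}) = {S, B}.
Read 'a': S→{A, C}, B→{B}; now {A, B, C}.
Read 'a': A→{S}, B→{B}, C→∅; now {S, B}.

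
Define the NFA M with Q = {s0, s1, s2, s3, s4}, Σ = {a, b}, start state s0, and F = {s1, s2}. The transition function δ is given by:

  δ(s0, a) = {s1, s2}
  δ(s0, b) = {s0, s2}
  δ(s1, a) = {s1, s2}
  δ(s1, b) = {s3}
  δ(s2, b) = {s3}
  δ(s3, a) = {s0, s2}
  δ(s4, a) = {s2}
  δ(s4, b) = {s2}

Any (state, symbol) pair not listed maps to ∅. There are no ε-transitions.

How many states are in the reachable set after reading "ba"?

2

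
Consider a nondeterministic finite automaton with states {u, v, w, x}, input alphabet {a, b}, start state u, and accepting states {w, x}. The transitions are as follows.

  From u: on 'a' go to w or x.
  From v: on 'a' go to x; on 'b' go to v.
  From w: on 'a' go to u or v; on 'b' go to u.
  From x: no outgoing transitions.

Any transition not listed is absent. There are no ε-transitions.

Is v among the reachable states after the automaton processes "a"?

No

Start in {u}.
Read 'a': u→{w, x}; now {w, x}.
State v is not in {w, x}.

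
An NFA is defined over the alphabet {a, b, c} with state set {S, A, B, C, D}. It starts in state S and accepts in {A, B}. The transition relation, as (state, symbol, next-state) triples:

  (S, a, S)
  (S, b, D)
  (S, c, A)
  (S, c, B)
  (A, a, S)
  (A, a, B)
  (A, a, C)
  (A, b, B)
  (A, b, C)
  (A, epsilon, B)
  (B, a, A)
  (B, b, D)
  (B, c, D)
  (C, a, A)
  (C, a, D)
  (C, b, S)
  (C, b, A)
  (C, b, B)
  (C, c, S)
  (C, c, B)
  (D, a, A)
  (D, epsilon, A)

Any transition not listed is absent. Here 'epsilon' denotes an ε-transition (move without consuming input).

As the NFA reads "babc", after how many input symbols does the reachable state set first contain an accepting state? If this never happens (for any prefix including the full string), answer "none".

Start in {S}.
Read 'b': S→{D}; union {D}; ε-closure = {A, B, D}.
None of the earlier sets intersect F, but {A, B, D} does.

1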